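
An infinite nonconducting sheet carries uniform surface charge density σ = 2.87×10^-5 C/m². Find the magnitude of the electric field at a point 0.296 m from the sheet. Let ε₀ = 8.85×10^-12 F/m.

By planar symmetry E is perpendicular to the sheet and uniform; use a Gaussian pillbox with flat faces of area A on each side of the sheet.
Only the two end caps contribute flux: Φ = 2EA. With Q_enc = σA, Gauss's law gives E = |σ|/(2ε₀).
E = |σ|/(2ε₀) = (2.87e-5)/(2·8.85×10^-12) = 1.62e6 N/C.

E ≈ 1.62e6 V/m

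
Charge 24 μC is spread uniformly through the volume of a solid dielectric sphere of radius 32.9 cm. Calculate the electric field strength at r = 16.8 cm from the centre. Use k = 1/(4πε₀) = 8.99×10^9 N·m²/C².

Symmetry ⇒ E = E(r) r̂. Gaussian sphere of radius r = 16.8 cm (r < R).
For a uniform sphere the enclosed fraction is (r/R)³, so Q_enc = (24 μC)(0.168/0.329)³ = 3.196×10^-6 C.
Applying ∮E·dA = Q_enc/ε₀ with Φ = E(4πr²):
E = k|Q_enc|/r² = (8.99×10^9)(3.196e-6)/(0.168)² = 1.02×10^6 N/C.

|E| ≈ 1.02e6 N/C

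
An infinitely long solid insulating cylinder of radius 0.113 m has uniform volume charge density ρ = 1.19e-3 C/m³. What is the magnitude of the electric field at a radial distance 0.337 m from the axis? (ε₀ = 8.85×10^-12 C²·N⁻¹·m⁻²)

Coaxial Gaussian cylinder, radius r = 0.337 m, length L (r > 0.113 m, full cross-section enclosed).
λ_enc = ρ·πR² = (1.19×10^-3)π(0.113)² = 4.774e-5 C/m.
Gauss's law: E·2πrL = λ_enc L/ε₀.
E = |λ_enc|/(2πε₀r) = (4.774×10^-5)/(2π·8.85×10^-12·0.337) = 2.55×10^6 N/C.

|E| ≈ 2.55×10^6 N/C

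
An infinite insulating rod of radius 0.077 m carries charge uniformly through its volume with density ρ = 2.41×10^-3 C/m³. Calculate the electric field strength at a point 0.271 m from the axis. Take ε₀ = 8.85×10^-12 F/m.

E = 2.98e6 N/C

Take a coaxial cylindrical Gaussian surface of radius r = 0.271 m and length L (r > 0.077 m, full cross-section enclosed).
λ_enc = ρ·πR² = (2.41×10^-3)π(0.077)² = 4.489e-5 C/m.
Gauss's law: E·2πrL = λ_enc L/ε₀.
E = |λ_enc|/(2πε₀r) = (4.489×10^-5)/(2π·8.85×10^-12·0.271) = 2.98×10^6 N/C.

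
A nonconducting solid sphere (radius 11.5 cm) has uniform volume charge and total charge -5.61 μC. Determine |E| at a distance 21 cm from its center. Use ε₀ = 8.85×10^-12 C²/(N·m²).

E = 1.14×10^6 V/m

Symmetry ⇒ E = E(r) r̂. Gaussian sphere of radius r = 21 cm (r > R, so the entire charge is enclosed).
Q_enc = -5.61 μC = -5.61×10^-6 C.
By Gauss's law, ∮E·dA = E·4πr² = Q_enc/ε₀.
E = |Q_enc|/(4πε₀r²) = (5.61×10^-6)/(4π·8.85×10^-12·(0.21)²) = 1.14×10^6 N/C.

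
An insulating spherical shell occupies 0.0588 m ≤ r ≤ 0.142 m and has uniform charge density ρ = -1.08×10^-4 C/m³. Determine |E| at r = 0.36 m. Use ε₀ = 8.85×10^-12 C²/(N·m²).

E ≈ 8.35×10^4 N/C

Symmetry ⇒ E = E(r) r̂. Gaussian sphere of radius r = 0.36 m (r > 0.142 m, enclosing the whole shell).
Q_enc = ρ·(4π/3)(b³ − a³) = (-1.08×10^-4)·(4π/3)·((0.142)³ − (0.0588)³) = -1.203e-6 C.
By Gauss's law, ∮E·dA = E·4πr² = Q_enc/ε₀.
E = |Q_enc|/(4πε₀r²) = (1.203e-6)/(4π·8.85×10^-12·(0.36)²) = 8.35e4 N/C.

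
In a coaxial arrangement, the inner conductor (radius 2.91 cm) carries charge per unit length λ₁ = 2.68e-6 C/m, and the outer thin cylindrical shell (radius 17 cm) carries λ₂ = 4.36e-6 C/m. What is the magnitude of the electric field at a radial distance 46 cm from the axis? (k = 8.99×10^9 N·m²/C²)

Coaxial Gaussian cylinder, radius r = 46 cm, length L (r > 17 cm, enclosing both).
λ_enc = λ₁ + λ₂ = (2.68e-6) + (4.36×10^-6) = 7.04×10^-6 C/m.
Applying ∮E·dA = Q_enc/ε₀ with the end caps contributing no flux:
E = 2k|λ_enc|/r = 2(8.99×10^9)(7.04e-6)/(0.46) = 2.75e5 N/C.

|E| ≈ 2.75×10^5 N/C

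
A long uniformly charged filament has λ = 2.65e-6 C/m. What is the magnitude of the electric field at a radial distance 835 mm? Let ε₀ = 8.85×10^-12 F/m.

5.71×10^4 V/m

Take a coaxial cylindrical Gaussian surface of radius r = 835 mm and length L.
Q_enc = λL, so λ_enc = 2.65×10^-6 C/m.
Since E is radial and uniform over the curved surface, Φ = E·2πrL = Q_enc/ε₀ = λ_enc L/ε₀.
E = |λ_enc|/(2πε₀r) = (2.65e-6)/(2π·8.85×10^-12·0.835) = 5.71e4 N/C.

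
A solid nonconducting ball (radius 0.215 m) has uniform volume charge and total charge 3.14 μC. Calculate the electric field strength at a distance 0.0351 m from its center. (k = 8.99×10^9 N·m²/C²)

|E| ≈ 9.97×10^4 V/m

Use a concentric Gaussian sphere at r = 0.0351 m (r < R).
Only the charge within r is enclosed: Q_enc = Q·(r/R)³ = (3.14 μC)·(0.0351 m/0.215 m)³ = 1.366×10^-8 C.
Since E is radial and uniform over the Gaussian sphere, Φ = E·4πr² = Q_enc/ε₀.
E = k|Q_enc|/r² = (8.99×10^9)(1.366×10^-8)/(0.0351)² = 9.97e4 N/C.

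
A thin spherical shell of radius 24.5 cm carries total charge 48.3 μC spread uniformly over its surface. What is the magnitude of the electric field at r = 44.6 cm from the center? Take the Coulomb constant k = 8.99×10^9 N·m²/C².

|E| ≈ 2.18e6 V/m

Use a concentric Gaussian sphere at r = 44.6 cm (r > 24.5 cm).
The entire shell is enclosed: Q_enc = 4.83×10^-5 C.
Gauss's law: E·4πr² = Q_enc/ε₀.
E = k|Q_enc|/r² = (8.99×10^9)(4.83e-5)/(0.446)² = 2.18×10^6 N/C.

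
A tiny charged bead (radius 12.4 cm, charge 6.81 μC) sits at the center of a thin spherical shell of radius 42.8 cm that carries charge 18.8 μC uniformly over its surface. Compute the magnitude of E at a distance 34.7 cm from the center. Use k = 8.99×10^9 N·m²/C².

Use a concentric Gaussian sphere at r = 34.7 cm (between the bodies, 12.4 cm < r < 42.8 cm).
The shell at 42.8 cm lies outside the Gaussian surface, so Q_enc = 6.81 μC = 6.81×10^-6 C.
Since E is radial and uniform over the Gaussian sphere, Φ = E·4πr² = Q_enc/ε₀.
E = k|Q_enc|/r² = (8.99×10^9)(6.81e-6)/(0.347)² = 5.08×10^5 N/C.

|E| = 5.08×10^5 N/C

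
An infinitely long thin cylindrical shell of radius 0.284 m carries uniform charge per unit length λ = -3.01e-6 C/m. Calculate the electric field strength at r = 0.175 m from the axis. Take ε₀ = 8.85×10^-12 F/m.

E = 0 (no enclosed charge)

By cylindrical symmetry E is radial; use a coaxial Gaussian cylinder of radius 0.175 m and length L (r < 0.284 m, inside the shell).
All the surface charge lies outside this cylinder: Q_enc = 0, hence E = 0.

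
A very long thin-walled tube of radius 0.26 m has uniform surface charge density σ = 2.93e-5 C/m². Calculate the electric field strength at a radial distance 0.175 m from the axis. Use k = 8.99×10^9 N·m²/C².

E = 0 (no enclosed charge)

By cylindrical symmetry E is radial; use a coaxial Gaussian cylinder of radius 0.175 m and length L (r < 0.26 m, inside the shell).
No charge is enclosed, so Gauss's law gives E·2πrL = 0 ⇒ E = 0.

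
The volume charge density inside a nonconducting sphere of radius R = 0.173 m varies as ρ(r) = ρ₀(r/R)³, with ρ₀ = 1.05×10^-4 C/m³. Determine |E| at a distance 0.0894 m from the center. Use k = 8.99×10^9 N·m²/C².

By spherical symmetry E is radial; choose a Gaussian sphere of radius r = 0.0894 m (r < R).
Q_enc = ∫₀^r ρ(r')·4πr'² dr' = (4πρ₀/R³) ∫₀^r r'^5 dr' = 4πρ₀ r^6/(6·R³) = 2.168×10^-8 C.
By Gauss's law, ∮E·dA = E·4πr² = Q_enc/ε₀.
E = k|Q_enc|/r² = (8.99×10^9)(2.168×10^-8)/(0.0894)² = 2.44e4 N/C.

E ≈ 2.44×10^4 N/C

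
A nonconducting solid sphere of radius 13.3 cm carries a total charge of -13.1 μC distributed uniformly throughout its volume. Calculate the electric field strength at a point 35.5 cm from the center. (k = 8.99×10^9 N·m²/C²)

|E| ≈ 9.34e5 N/C

Take a concentric spherical Gaussian surface of radius r = 35.5 cm (r > R, so the entire charge is enclosed).
Q_enc = -13.1 μC = -1.31×10^-5 C.
Applying ∮E·dA = Q_enc/ε₀ with Φ = E(4πr²):
E = k|Q_enc|/r² = (8.99×10^9)(1.31e-5)/(0.355)² = 9.34×10^5 N/C.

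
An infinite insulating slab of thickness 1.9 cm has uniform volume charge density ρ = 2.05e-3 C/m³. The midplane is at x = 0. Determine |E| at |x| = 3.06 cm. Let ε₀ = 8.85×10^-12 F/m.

|E| ≈ 2.20×10^6 V/m

The point |x| = 3.06 cm lies outside the slab (half-thickness 0.0095 m). A symmetric pillbox spanning the full slab encloses Q_enc = ρ·d·A.
Flux = 2EA ⇒ E = |ρ|d/(2ε₀), independent of distance outside.
E = (2.05e-3)(0.019)/(2·8.85×10^-12) = 2.20e6 N/C.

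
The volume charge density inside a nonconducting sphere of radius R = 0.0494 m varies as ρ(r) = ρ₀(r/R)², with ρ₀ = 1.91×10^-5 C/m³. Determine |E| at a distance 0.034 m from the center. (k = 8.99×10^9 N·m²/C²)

Symmetry ⇒ E = E(r) r̂. Gaussian sphere of radius r = 0.034 m (r < R).
Integrate the density: Q_enc = 4π ∫₀^r ρ₀(r'/R)^2 r'² dr' = 4πρ₀ r^5/(5·R²) = 8.937×10^-10 C.
Applying ∮E·dA = Q_enc/ε₀ with Φ = E(4πr²):
E = k|Q_enc|/r² = (8.99×10^9)(8.937×10^-10)/(0.034)² = 6.95e3 N/C.

6.95e3 N/C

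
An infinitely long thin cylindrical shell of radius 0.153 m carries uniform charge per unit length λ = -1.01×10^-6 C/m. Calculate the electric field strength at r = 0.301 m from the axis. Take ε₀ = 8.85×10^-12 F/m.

Take a coaxial cylindrical Gaussian surface of radius r = 0.301 m and length L (r > 0.153 m).
The full line charge is enclosed: λ_enc = -1.01×10^-6 C/m.
Since E is radial and uniform over the curved surface, Φ = E·2πrL = Q_enc/ε₀ = λ_enc L/ε₀.
E = |λ_enc|/(2πε₀r) = (1.01×10^-6)/(2π·8.85×10^-12·0.301) = 6.03×10^4 N/C.

|E| ≈ 6.03e4 V/m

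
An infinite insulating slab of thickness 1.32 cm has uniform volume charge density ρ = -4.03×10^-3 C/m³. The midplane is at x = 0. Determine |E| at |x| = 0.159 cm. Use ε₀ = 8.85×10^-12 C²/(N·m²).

By symmetry E is perpendicular to the slab. A Gaussian pillbox from −0.159 cm to +0.159 cm (face area A) lies entirely within the slab.
Q_enc = ρ·(2x)·A and flux = 2EA, so 2EA = 2ρxA/ε₀ ⇒ E = |ρ|x/ε₀.
E = (4.03e-3)(0.00159)/(8.85×10^-12) = 7.24×10^5 N/C.

|E| ≈ 7.24e5 N/C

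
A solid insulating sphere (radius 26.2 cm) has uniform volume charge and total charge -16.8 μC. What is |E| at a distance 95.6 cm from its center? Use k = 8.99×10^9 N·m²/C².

|E| = 1.65×10^5 N/C

By spherical symmetry E is radial; choose a Gaussian sphere of radius r = 95.6 cm (r > R, so the entire charge is enclosed).
Q_enc = -16.8 μC = -1.68×10^-5 C.
Gauss's law: E·4πr² = Q_enc/ε₀.
E = k|Q_enc|/r² = (8.99×10^9)(1.68×10^-5)/(0.956)² = 1.65×10^5 N/C.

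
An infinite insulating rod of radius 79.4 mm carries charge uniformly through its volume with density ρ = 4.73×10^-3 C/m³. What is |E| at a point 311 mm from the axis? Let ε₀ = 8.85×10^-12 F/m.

E = 5.42×10^6 N/C

Coaxial Gaussian cylinder, radius r = 311 mm, length L (r > 79.4 mm, full cross-section enclosed).
λ_enc = ρ·πR² = (4.73×10^-3)π(0.0794)² = 9.368e-5 C/m.
By Gauss's law (flux through the curved wall only), E·2πrL = λ_enc L/ε₀.
E = |λ_enc|/(2πε₀r) = (9.368×10^-5)/(2π·8.85×10^-12·0.311) = 5.42×10^6 N/C.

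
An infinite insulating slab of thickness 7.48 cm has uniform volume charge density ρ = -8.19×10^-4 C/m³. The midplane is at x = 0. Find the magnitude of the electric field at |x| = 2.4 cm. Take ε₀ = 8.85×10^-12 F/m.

2.22×10^6 N/C

By symmetry E is perpendicular to the slab. A Gaussian pillbox from −2.4 cm to +2.4 cm (face area A) lies entirely within the slab.
Q_enc = ρ·(2x)·A and flux = 2EA, so 2EA = 2ρxA/ε₀ ⇒ E = |ρ|x/ε₀.
E = (8.19×10^-4)(0.024)/(8.85×10^-12) = 2.22×10^6 N/C.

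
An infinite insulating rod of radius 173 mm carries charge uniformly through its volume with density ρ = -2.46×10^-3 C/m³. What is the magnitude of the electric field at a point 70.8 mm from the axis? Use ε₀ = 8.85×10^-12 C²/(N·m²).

Choose a coaxial cylinder of radius r = 70.8 mm (arbitrary length L) as the Gaussian surface (r < R).
Enclosed charge per unit length: λ_enc = ρ·πr² = (-2.46×10^-3)π(0.0708)² = -3.874×10^-5 C/m.
Since E is radial and uniform over the curved surface, Φ = E·2πrL = Q_enc/ε₀ = λ_enc L/ε₀.
E = |λ_enc|/(2πε₀r) = (3.874e-5)/(2π·8.85×10^-12·0.0708) = 9.84×10^6 N/C.

9.84e6 N/C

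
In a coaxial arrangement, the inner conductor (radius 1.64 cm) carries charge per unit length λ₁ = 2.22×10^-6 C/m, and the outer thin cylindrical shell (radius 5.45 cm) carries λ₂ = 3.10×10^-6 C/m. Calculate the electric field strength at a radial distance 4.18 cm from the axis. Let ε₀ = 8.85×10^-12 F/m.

Take a coaxial cylindrical Gaussian surface of radius r = 4.18 cm and length L (between the conductors, 1.64 cm < r < 5.45 cm).
Only the inner wire is enclosed; the outer shell contributes nothing inside itself. λ_enc = λ₁ = 2.22×10^-6 C/m.
Applying ∮E·dA = Q_enc/ε₀ with the end caps contributing no flux:
E = |λ_enc|/(2πε₀r) = (2.22e-6)/(2π·8.85×10^-12·0.0418) = 9.55e5 N/C.

E ≈ 9.55×10^5 V/m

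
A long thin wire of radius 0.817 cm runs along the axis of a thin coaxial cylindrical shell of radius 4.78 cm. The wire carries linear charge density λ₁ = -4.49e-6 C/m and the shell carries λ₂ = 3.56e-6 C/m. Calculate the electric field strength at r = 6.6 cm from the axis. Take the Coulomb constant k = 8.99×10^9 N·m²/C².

Take a coaxial cylindrical Gaussian surface of radius r = 6.6 cm and length L (r > 4.78 cm, enclosing both).
λ_enc = λ₁ + λ₂ = (-4.49×10^-6) + (3.56×10^-6) = -9.30e-7 C/m.
Gauss's law: E·2πrL = λ_enc L/ε₀.
E = 2k|λ_enc|/r = 2(8.99×10^9)(9.30×10^-7)/(0.066) = 2.53×10^5 N/C.

|E| ≈ 2.53×10^5 N/C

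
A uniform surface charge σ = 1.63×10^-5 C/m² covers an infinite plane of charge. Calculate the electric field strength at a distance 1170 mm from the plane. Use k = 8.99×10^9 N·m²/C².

E = 9.21×10^5 N/C

By planar symmetry E is perpendicular to the sheet and uniform; use a Gaussian pillbox with flat faces of area A on each side of the sheet.
Flux Φ = 2EA and Q_enc = σA, so 2EA = σA/ε₀ ⇒ E = |σ|/(2ε₀), independent of distance.
E = 2πk|σ| = 2π(8.99×10^9)(1.63e-5) = 9.21×10^5 N/C.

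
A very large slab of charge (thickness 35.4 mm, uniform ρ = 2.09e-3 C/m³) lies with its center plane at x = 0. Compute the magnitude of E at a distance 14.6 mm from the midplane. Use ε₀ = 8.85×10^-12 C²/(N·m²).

3.45×10^6 V/m

By symmetry E is perpendicular to the slab. A Gaussian pillbox from −14.6 mm to +14.6 mm (face area A) lies entirely within the slab.
Q_enc = ρ·(2x)·A and flux = 2EA, so 2EA = 2ρxA/ε₀ ⇒ E = |ρ|x/ε₀.
E = (2.09e-3)(0.0146)/(8.85×10^-12) = 3.45e6 N/C.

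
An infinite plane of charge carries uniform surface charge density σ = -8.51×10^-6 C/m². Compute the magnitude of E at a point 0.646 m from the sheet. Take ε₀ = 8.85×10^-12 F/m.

By planar symmetry E is perpendicular to the sheet and uniform; use a Gaussian pillbox with flat faces of area A on each side of the sheet.
Flux Φ = 2EA and Q_enc = σA, so 2EA = σA/ε₀ ⇒ E = |σ|/(2ε₀), independent of distance.
E = |σ|/(2ε₀) = (8.51×10^-6)/(2·8.85×10^-12) = 4.81×10^5 N/C.

|E| = 4.81×10^5 N/C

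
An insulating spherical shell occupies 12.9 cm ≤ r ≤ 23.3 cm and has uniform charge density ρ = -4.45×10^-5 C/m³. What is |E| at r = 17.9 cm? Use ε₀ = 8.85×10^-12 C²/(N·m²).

Use a concentric Gaussian sphere at r = 17.9 cm (within the shell material, 12.9 cm < r < 23.3 cm).
Enclosed charge is the volume from a to r: Q_enc = (4π/3)ρ(r³ − a³) = -6.689×10^-7 C.
Applying ∮E·dA = Q_enc/ε₀ with Φ = E(4πr²):
E = |Q_enc|/(4πε₀r²) = (6.689×10^-7)/(4π·8.85×10^-12·(0.179)²) = 1.88×10^5 N/C.

E = 1.88e5 N/C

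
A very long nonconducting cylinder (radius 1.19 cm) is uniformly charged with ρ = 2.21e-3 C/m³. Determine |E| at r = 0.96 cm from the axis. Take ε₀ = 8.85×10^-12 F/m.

|E| = 1.20×10^6 N/C

By cylindrical symmetry E is radial; use a coaxial Gaussian cylinder of radius 0.96 cm and length L (r < R).
Charge inside radius r per length L is ρ·πr²·L, so λ_enc = ρπr² = 6.399×10^-7 C/m.
Since E is radial and uniform over the curved surface, Φ = E·2πrL = Q_enc/ε₀ = λ_enc L/ε₀.
E = |λ_enc|/(2πε₀r) = (6.399×10^-7)/(2π·8.85×10^-12·0.0096) = 1.20×10^6 N/C.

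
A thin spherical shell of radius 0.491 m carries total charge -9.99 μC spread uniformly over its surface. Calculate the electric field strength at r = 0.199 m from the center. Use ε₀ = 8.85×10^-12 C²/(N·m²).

Take a concentric spherical Gaussian surface of radius r = 0.199 m (inside the shell, r < 0.491 m).
All the charge is outside the Gaussian surface: Q_enc = 0, hence E = 0 everywhere inside the shell.

|E| = 0 N/C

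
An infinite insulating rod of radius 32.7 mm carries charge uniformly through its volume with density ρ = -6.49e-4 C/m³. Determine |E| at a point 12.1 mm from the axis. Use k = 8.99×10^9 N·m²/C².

By cylindrical symmetry E is radial; use a coaxial Gaussian cylinder of radius 12.1 mm and length L (r < R).
Charge inside radius r per length L is ρ·πr²·L, so λ_enc = ρπr² = -2.985×10^-7 C/m.
By Gauss's law (flux through the curved wall only), E·2πrL = λ_enc L/ε₀.
E = 2k|λ_enc|/r = 2(8.99×10^9)(2.985×10^-7)/(0.0121) = 4.44e5 N/C.

E = 4.44e5 N/C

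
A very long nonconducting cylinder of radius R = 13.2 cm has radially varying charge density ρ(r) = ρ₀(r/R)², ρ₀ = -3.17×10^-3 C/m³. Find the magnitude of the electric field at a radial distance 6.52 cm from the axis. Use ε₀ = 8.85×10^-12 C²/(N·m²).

Take a coaxial cylindrical Gaussian surface of radius r = 6.52 cm and length L (r < R).
λ_enc = ∫₀^r ρ(r')·2πr' dr' = (2πρ₀/R²)·r^4/4 = -5.164×10^-6 C/m.
Applying ∮E·dA = Q_enc/ε₀ with the end caps contributing no flux:
E = |λ_enc|/(2πε₀r) = (5.164×10^-6)/(2π·8.85×10^-12·0.0652) = 1.42×10^6 N/C.

|E| = 1.42e6 V/m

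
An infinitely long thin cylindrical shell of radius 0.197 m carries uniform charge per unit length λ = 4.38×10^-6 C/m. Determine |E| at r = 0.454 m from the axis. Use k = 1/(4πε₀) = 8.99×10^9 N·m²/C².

E = 1.73×10^5 N/C

By cylindrical symmetry E is radial; use a coaxial Gaussian cylinder of radius 0.454 m and length L (r > 0.197 m).
The full line charge is enclosed: λ_enc = 4.38×10^-6 C/m.
By Gauss's law (flux through the curved wall only), E·2πrL = λ_enc L/ε₀.
E = 2k|λ_enc|/r = 2(8.99×10^9)(4.38×10^-6)/(0.454) = 1.73×10^5 N/C.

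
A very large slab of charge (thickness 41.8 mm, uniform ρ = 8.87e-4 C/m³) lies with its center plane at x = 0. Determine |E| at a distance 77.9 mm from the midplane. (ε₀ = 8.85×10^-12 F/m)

The point |x| = 77.9 mm lies outside the slab (half-thickness 0.0209 m). A symmetric pillbox spanning the full slab encloses Q_enc = ρ·d·A.
Flux = 2EA ⇒ E = |ρ|d/(2ε₀), independent of distance outside.
E = (8.87e-4)(0.0418)/(2·8.85×10^-12) = 2.09e6 N/C.

|E| ≈ 2.09×10^6 N/C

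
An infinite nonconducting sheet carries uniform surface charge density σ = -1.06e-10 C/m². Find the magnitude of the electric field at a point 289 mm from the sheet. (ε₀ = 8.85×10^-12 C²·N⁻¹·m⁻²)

Choose a cylindrical pillbox piercing the sheet, end faces (area A) parallel to it.
Flux Φ = 2EA and Q_enc = σA, so 2EA = σA/ε₀ ⇒ E = |σ|/(2ε₀), independent of distance.
E = |σ|/(2ε₀) = (1.06×10^-10)/(2·8.85×10^-12) = 5.99 N/C.

5.99 V/m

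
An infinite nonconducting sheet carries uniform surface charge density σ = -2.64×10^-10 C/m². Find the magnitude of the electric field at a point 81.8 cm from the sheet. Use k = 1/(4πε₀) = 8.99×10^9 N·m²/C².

E = 14.9 N/C

Choose a cylindrical pillbox piercing the sheet, end faces (area A) parallel to it.
Only the two end caps contribute flux: Φ = 2EA. With Q_enc = σA, Gauss's law gives E = |σ|/(2ε₀).
E = 2πk|σ| = 2π(8.99×10^9)(2.64×10^-10) = 14.9 N/C.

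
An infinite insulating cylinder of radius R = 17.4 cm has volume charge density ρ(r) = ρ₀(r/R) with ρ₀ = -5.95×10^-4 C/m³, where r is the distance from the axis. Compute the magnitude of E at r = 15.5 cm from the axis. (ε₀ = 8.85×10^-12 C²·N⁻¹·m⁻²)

|E| ≈ 3.09×10^6 V/m

By cylindrical symmetry E is radial; use a coaxial Gaussian cylinder of radius 15.5 cm and length L (r < R).
Integrating ρ over the cross-section to radius r: λ_enc = (2πρ₀/R) ∫₀^r r'^2 dr' = 2πρ₀ r^3/(3·R) = -2.667×10^-5 C/m.
Since E is radial and uniform over the curved surface, Φ = E·2πrL = Q_enc/ε₀ = λ_enc L/ε₀.
E = |λ_enc|/(2πε₀r) = (2.667e-5)/(2π·8.85×10^-12·0.155) = 3.09e6 N/C.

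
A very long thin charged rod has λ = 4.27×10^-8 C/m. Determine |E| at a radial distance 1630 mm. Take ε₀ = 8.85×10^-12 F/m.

By cylindrical symmetry E is radial; use a coaxial Gaussian cylinder of radius 1630 mm and length L.
Q_enc = λL, so λ_enc = 4.27e-8 C/m.
Since E is radial and uniform over the curved surface, Φ = E·2πrL = Q_enc/ε₀ = λ_enc L/ε₀.
E = |λ_enc|/(2πε₀r) = (4.27×10^-8)/(2π·8.85×10^-12·1.63) = 471 N/C.

E ≈ 471 V/m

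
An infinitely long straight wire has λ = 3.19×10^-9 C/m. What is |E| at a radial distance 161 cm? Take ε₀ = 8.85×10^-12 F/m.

Choose a coaxial cylinder of radius r = 161 cm (arbitrary length L) as the Gaussian surface.
Q_enc = λL, so λ_enc = 3.19e-9 C/m.
Since E is radial and uniform over the curved surface, Φ = E·2πrL = Q_enc/ε₀ = λ_enc L/ε₀.
E = |λ_enc|/(2πε₀r) = (3.19×10^-9)/(2π·8.85×10^-12·1.61) = 35.6 N/C.

35.6 V/m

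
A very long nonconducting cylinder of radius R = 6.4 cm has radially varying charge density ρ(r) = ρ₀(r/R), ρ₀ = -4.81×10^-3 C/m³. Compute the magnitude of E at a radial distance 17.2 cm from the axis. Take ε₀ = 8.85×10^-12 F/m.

By cylindrical symmetry E is radial; use a coaxial Gaussian cylinder of radius 17.2 cm and length L (r > R, full charge per length enclosed).
λ_enc = 2π ∫₀^R ρ₀(r'/R)^1 r' dr' = 2πρ₀R²/3 = -4.126e-5 C/m.
Since E is radial and uniform over the curved surface, Φ = E·2πrL = Q_enc/ε₀ = λ_enc L/ε₀.
E = |λ_enc|/(2πε₀r) = (4.126×10^-5)/(2π·8.85×10^-12·0.172) = 4.31×10^6 N/C.

|E| = 4.31e6 N/C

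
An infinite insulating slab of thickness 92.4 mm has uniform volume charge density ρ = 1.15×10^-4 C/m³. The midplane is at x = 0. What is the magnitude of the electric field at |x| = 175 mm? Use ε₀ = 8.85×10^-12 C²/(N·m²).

|E| = 6.00e5 N/C

The point |x| = 175 mm lies outside the slab (half-thickness 0.0462 m). A symmetric pillbox spanning the full slab encloses Q_enc = ρ·d·A.
Flux = 2EA ⇒ E = |ρ|d/(2ε₀), independent of distance outside.
E = (1.15×10^-4)(0.0924)/(2·8.85×10^-12) = 6.00×10^5 N/C.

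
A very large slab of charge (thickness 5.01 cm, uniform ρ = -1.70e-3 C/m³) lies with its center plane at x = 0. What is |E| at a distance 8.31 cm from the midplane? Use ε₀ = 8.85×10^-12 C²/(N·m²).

E = 4.81×10^6 V/m

The point |x| = 8.31 cm lies outside the slab (half-thickness 0.02505 m). A symmetric pillbox spanning the full slab encloses Q_enc = ρ·d·A.
Flux = 2EA ⇒ E = |ρ|d/(2ε₀), independent of distance outside.
E = (1.70e-3)(0.0501)/(2·8.85×10^-12) = 4.81e6 N/C.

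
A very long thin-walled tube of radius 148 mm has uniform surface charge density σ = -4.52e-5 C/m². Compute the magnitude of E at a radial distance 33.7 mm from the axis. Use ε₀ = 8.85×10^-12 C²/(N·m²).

E = 0 (no enclosed charge)

Choose a coaxial cylinder of radius r = 33.7 mm (arbitrary length L) as the Gaussian surface (r < 148 mm, inside the shell).
All the surface charge lies outside this cylinder: Q_enc = 0, hence E = 0.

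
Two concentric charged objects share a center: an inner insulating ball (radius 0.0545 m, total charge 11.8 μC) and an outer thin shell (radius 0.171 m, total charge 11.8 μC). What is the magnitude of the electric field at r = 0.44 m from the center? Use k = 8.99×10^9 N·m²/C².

1.10×10^6 N/C

Symmetry ⇒ E = E(r) r̂. Gaussian sphere of radius r = 0.44 m (r > 0.171 m, enclosing both).
Q_enc = (11.8 μC) + (11.8 μC) = 2.36e-5 C.
Gauss's law: E·4πr² = Q_enc/ε₀.
E = k|Q_enc|/r² = (8.99×10^9)(2.36×10^-5)/(0.44)² = 1.10×10^6 N/C.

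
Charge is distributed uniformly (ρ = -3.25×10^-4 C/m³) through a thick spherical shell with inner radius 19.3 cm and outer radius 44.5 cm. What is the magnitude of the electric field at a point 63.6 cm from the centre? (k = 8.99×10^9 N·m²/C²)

Symmetry ⇒ E = E(r) r̂. Gaussian sphere of radius r = 63.6 cm (r > 44.5 cm, enclosing the whole shell).
Q_enc = ρ·(4π/3)(b³ − a³) = (-3.25×10^-4)·(4π/3)·((0.445)³ − (0.193)³) = -1.102e-4 C.
Applying ∮E·dA = Q_enc/ε₀ with Φ = E(4πr²):
E = k|Q_enc|/r² = (8.99×10^9)(1.102e-4)/(0.636)² = 2.45e6 N/C.

E = 2.45×10^6 V/m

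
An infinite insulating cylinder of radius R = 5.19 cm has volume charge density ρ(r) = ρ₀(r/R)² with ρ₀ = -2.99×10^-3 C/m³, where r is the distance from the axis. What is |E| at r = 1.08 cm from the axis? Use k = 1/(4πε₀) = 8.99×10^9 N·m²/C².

Choose a coaxial cylinder of radius r = 1.08 cm (arbitrary length L) as the Gaussian surface (r < R).
Integrating ρ over the cross-section to radius r: λ_enc = (2πρ₀/R²) ∫₀^r r'^3 dr' = 2πρ₀ r^4/(4·R²) = -2.372e-8 C/m.
By Gauss's law (flux through the curved wall only), E·2πrL = λ_enc L/ε₀.
E = 2k|λ_enc|/r = 2(8.99×10^9)(2.372×10^-8)/(0.0108) = 3.95×10^4 N/C.

3.95×10^4 V/m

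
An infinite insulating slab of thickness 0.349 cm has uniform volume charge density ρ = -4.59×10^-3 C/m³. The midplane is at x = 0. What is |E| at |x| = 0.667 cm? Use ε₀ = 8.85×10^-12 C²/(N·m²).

The point |x| = 0.667 cm lies outside the slab (half-thickness 0.001745 m). A symmetric pillbox spanning the full slab encloses Q_enc = ρ·d·A.
Flux = 2EA ⇒ E = |ρ|d/(2ε₀), independent of distance outside.
E = (4.59×10^-3)(0.00349)/(2·8.85×10^-12) = 9.05e5 N/C.

9.05×10^5 N/C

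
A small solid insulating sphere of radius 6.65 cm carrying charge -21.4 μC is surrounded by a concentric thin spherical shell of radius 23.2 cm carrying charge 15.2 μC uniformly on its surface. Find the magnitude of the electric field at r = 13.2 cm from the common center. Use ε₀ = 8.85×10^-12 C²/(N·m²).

By spherical symmetry E is radial; choose a Gaussian sphere of radius r = 13.2 cm (between the bodies, 6.65 cm < r < 23.2 cm).
Only the inner charge is enclosed; the outer shell contributes nothing inside itself. Q_enc = -21.4 μC = -2.14×10^-5 C.
By Gauss's law, ∮E·dA = E·4πr² = Q_enc/ε₀.
E = |Q_enc|/(4πε₀r²) = (2.14×10^-5)/(4π·8.85×10^-12·(0.132)²) = 1.10×10^7 N/C.

|E| ≈ 1.10e7 N/C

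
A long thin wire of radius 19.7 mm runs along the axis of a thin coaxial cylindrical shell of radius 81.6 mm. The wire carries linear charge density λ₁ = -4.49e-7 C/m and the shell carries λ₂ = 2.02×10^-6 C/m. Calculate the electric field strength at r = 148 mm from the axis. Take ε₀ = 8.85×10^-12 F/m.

|E| = 1.91×10^5 N/C

By cylindrical symmetry E is radial; use a coaxial Gaussian cylinder of radius 148 mm and length L (r > 81.6 mm, enclosing both).
λ_enc = λ₁ + λ₂ = (-4.49e-7) + (2.02×10^-6) = 1.571×10^-6 C/m.
Since E is radial and uniform over the curved surface, Φ = E·2πrL = Q_enc/ε₀ = λ_enc L/ε₀.
E = |λ_enc|/(2πε₀r) = (1.571e-6)/(2π·8.85×10^-12·0.148) = 1.91×10^5 N/C.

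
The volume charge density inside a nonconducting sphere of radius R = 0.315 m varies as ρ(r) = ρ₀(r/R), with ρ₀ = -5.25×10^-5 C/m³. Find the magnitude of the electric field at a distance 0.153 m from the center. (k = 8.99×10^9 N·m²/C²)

By spherical symmetry E is radial; choose a Gaussian sphere of radius r = 0.153 m (r < R).
Q_enc = ∫₀^r ρ(r')·4πr'² dr' = (4πρ₀/R) ∫₀^r r'^3 dr' = 4πρ₀ r^4/(4·R) = -2.869×10^-7 C.
Gauss's law: E·4πr² = Q_enc/ε₀.
E = k|Q_enc|/r² = (8.99×10^9)(2.869e-7)/(0.153)² = 1.10×10^5 N/C.

|E| = 1.10×10^5 N/C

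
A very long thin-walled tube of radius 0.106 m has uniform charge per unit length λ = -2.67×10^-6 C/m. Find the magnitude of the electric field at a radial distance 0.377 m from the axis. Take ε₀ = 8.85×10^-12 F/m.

E = 1.27e5 N/C

Choose a coaxial cylinder of radius r = 0.377 m (arbitrary length L) as the Gaussian surface (r > 0.106 m).
The full line charge is enclosed: λ_enc = -2.67×10^-6 C/m.
Since E is radial and uniform over the curved surface, Φ = E·2πrL = Q_enc/ε₀ = λ_enc L/ε₀.
E = |λ_enc|/(2πε₀r) = (2.67×10^-6)/(2π·8.85×10^-12·0.377) = 1.27e5 N/C.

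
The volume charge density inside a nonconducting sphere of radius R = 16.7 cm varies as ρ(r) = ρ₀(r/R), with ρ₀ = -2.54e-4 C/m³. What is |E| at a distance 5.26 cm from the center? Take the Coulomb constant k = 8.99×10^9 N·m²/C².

Use a concentric Gaussian sphere at r = 5.26 cm (r < R).
Q_enc = ∫₀^r ρ(r')·4πr'² dr' = (4πρ₀/R) ∫₀^r r'^3 dr' = 4πρ₀ r^4/(4·R) = -3.658e-8 C.
Gauss's law: E·4πr² = Q_enc/ε₀.
E = k|Q_enc|/r² = (8.99×10^9)(3.658e-8)/(0.0526)² = 1.19e5 N/C.

|E| = 1.19×10^5 V/m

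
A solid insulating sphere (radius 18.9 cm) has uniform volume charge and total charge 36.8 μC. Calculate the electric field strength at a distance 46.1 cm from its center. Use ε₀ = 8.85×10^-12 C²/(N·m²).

By spherical symmetry E is radial; choose a Gaussian sphere of radius r = 46.1 cm (r > R, so the entire charge is enclosed).
Q_enc = 36.8 μC = 3.68e-5 C.
By Gauss's law, ∮E·dA = E·4πr² = Q_enc/ε₀.
E = |Q_enc|/(4πε₀r²) = (3.68e-5)/(4π·8.85×10^-12·(0.461)²) = 1.56×10^6 N/C.

|E| ≈ 1.56×10^6 N/C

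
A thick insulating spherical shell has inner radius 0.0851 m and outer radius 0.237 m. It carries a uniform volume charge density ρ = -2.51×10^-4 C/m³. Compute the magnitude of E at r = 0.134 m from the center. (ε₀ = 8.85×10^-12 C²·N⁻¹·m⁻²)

E ≈ 9.42e5 V/m

Symmetry ⇒ E = E(r) r̂. Gaussian sphere of radius r = 0.134 m (within the shell material, 0.0851 m < r < 0.237 m).
Enclosed charge is the volume from a to r: Q_enc = (4π/3)ρ(r³ − a³) = -1.882×10^-6 C.
Gauss's law: E·4πr² = Q_enc/ε₀.
E = |Q_enc|/(4πε₀r²) = (1.882e-6)/(4π·8.85×10^-12·(0.134)²) = 9.42e5 N/C.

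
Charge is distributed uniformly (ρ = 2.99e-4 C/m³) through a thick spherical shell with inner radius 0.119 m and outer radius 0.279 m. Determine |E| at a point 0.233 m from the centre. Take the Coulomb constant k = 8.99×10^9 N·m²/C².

|E| ≈ 2.27×10^6 N/C

Use a concentric Gaussian sphere at r = 0.233 m (within the shell material, 0.119 m < r < 0.279 m).
Only the shell between 0.119 m and r is enclosed: Q_enc = ρ·(4π/3)(r³ − a³) = (2.99e-4)·(4π/3)·((0.233)³ − (0.119)³) = 1.373×10^-5 C.
Gauss's law: E·4πr² = Q_enc/ε₀.
E = k|Q_enc|/r² = (8.99×10^9)(1.373e-5)/(0.233)² = 2.27×10^6 N/C.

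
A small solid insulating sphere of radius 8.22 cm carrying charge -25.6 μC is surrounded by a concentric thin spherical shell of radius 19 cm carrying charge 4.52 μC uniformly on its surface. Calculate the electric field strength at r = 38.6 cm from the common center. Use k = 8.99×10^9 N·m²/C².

E = 1.27e6 N/C

Use a concentric Gaussian sphere at r = 38.6 cm (r > 19 cm, enclosing both).
Q_enc = (-25.6 μC) + (4.52 μC) = -2.108×10^-5 C.
Since E is radial and uniform over the Gaussian sphere, Φ = E·4πr² = Q_enc/ε₀.
E = k|Q_enc|/r² = (8.99×10^9)(2.108×10^-5)/(0.386)² = 1.27×10^6 N/C.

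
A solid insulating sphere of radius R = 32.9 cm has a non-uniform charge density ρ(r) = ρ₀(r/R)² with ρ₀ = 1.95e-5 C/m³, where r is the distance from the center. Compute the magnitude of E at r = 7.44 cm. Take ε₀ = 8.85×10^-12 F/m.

Take a concentric spherical Gaussian surface of radius r = 7.44 cm (r < R).
Integrate the density: Q_enc = 4π ∫₀^r ρ₀(r'/R)^2 r'² dr' = 4πρ₀ r^5/(5·R²) = 1.032×10^-9 C.
Gauss's law: E·4πr² = Q_enc/ε₀.
E = |Q_enc|/(4πε₀r²) = (1.032×10^-9)/(4π·8.85×10^-12·(0.0744)²) = 1.68×10^3 N/C.

|E| ≈ 1.68×10^3 V/m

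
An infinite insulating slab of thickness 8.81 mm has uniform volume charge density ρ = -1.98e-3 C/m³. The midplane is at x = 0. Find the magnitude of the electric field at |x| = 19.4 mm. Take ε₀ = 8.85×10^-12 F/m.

9.86e5 N/C

The point |x| = 19.4 mm lies outside the slab (half-thickness 0.004405 m). A symmetric pillbox spanning the full slab encloses Q_enc = ρ·d·A.
Flux = 2EA ⇒ E = |ρ|d/(2ε₀), independent of distance outside.
E = (1.98×10^-3)(0.00881)/(2·8.85×10^-12) = 9.86×10^5 N/C.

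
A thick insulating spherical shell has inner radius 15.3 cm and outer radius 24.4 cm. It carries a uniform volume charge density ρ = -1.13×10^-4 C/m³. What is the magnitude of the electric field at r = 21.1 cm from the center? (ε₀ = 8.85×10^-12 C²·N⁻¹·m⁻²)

Symmetry ⇒ E = E(r) r̂. Gaussian sphere of radius r = 21.1 cm (within the shell material, 15.3 cm < r < 24.4 cm).
Only the shell between 15.3 cm and r is enclosed: Q_enc = ρ·(4π/3)(r³ − a³) = (-1.13×10^-4)·(4π/3)·((0.211)³ − (0.153)³) = -2.751×10^-6 C.
Since E is radial and uniform over the Gaussian sphere, Φ = E·4πr² = Q_enc/ε₀.
E = |Q_enc|/(4πε₀r²) = (2.751×10^-6)/(4π·8.85×10^-12·(0.211)²) = 5.56×10^5 N/C.

5.56×10^5 N/C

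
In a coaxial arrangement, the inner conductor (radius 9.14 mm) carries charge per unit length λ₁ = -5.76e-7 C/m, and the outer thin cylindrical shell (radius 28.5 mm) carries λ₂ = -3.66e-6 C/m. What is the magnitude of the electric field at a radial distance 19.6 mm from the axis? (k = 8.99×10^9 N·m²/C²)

|E| ≈ 5.28×10^5 N/C

Choose a coaxial cylinder of radius r = 19.6 mm (arbitrary length L) as the Gaussian surface (between the conductors, 9.14 mm < r < 28.5 mm).
The shell at 28.5 mm lies outside the Gaussian surface, so λ_enc = λ₁ = -5.76×10^-7 C/m.
By Gauss's law (flux through the curved wall only), E·2πrL = λ_enc L/ε₀.
E = 2k|λ_enc|/r = 2(8.99×10^9)(5.76×10^-7)/(0.0196) = 5.28×10^5 N/C.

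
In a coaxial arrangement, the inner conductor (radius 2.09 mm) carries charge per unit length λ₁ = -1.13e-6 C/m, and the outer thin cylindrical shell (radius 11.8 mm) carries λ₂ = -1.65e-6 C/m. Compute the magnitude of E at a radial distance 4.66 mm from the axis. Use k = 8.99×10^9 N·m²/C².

E = 4.36e6 V/m

By cylindrical symmetry E is radial; use a coaxial Gaussian cylinder of radius 4.66 mm and length L (between the conductors, 2.09 mm < r < 11.8 mm).
The shell at 11.8 mm lies outside the Gaussian surface, so λ_enc = λ₁ = -1.13e-6 C/m.
Applying ∮E·dA = Q_enc/ε₀ with the end caps contributing no flux:
E = 2k|λ_enc|/r = 2(8.99×10^9)(1.13e-6)/(0.00466) = 4.36×10^6 N/C.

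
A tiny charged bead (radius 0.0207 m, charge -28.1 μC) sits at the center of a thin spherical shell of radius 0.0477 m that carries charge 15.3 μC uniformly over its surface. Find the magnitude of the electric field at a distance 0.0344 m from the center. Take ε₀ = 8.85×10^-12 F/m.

E = 2.14e8 V/m

By spherical symmetry E is radial; choose a Gaussian sphere of radius r = 0.0344 m (between the bodies, 0.0207 m < r < 0.0477 m).
The shell at 0.0477 m lies outside the Gaussian surface, so Q_enc = -28.1 μC = -2.81e-5 C.
Since E is radial and uniform over the Gaussian sphere, Φ = E·4πr² = Q_enc/ε₀.
E = |Q_enc|/(4πε₀r²) = (2.81×10^-5)/(4π·8.85×10^-12·(0.0344)²) = 2.14e8 N/C.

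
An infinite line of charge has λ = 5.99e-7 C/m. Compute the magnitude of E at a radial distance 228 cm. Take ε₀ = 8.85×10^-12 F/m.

E = 4.72e3 N/C

By cylindrical symmetry E is radial; use a coaxial Gaussian cylinder of radius 228 cm and length L.
Q_enc = λL, so λ_enc = 5.99×10^-7 C/m.
Applying ∮E·dA = Q_enc/ε₀ with the end caps contributing no flux:
E = |λ_enc|/(2πε₀r) = (5.99×10^-7)/(2π·8.85×10^-12·2.28) = 4.72×10^3 N/C.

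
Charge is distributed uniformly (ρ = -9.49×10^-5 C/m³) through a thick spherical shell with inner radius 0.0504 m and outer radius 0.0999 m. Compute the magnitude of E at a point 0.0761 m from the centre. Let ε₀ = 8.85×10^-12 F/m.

Take a concentric spherical Gaussian surface of radius r = 0.0761 m (within the shell material, 0.0504 m < r < 0.0999 m).
Only the shell between 0.0504 m and r is enclosed: Q_enc = ρ·(4π/3)(r³ − a³) = (-9.49×10^-5)·(4π/3)·((0.0761)³ − (0.0504)³) = -1.243e-7 C.
Applying ∮E·dA = Q_enc/ε₀ with Φ = E(4πr²):
E = |Q_enc|/(4πε₀r²) = (1.243e-7)/(4π·8.85×10^-12·(0.0761)²) = 1.93×10^5 N/C.

1.93×10^5 N/C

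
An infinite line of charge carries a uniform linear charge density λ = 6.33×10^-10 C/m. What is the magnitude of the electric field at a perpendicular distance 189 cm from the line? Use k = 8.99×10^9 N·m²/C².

E = 6.02 V/m

Choose a coaxial cylinder of radius r = 189 cm (arbitrary length L) as the Gaussian surface.
Q_enc = λL, so λ_enc = 6.33×10^-10 C/m.
By Gauss's law (flux through the curved wall only), E·2πrL = λ_enc L/ε₀.
E = 2k|λ_enc|/r = 2(8.99×10^9)(6.33×10^-10)/(1.89) = 6.02 N/C.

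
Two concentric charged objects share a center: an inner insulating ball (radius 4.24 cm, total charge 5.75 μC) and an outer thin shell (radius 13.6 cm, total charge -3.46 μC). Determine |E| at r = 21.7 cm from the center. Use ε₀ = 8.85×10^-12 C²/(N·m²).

Take a concentric spherical Gaussian surface of radius r = 21.7 cm (r > 13.6 cm, enclosing both).
Q_enc = (5.75 μC) + (-3.46 μC) = 2.29×10^-6 C.
By Gauss's law, ∮E·dA = E·4πr² = Q_enc/ε₀.
E = |Q_enc|/(4πε₀r²) = (2.29e-6)/(4π·8.85×10^-12·(0.217)²) = 4.37×10^5 N/C.

|E| ≈ 4.37×10^5 N/C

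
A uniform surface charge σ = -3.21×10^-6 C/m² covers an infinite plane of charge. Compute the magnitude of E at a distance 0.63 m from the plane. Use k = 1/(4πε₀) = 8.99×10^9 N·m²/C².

1.81e5 N/C

Choose a cylindrical pillbox piercing the sheet, end faces (area A) parallel to it.
Only the two end caps contribute flux: Φ = 2EA. With Q_enc = σA, Gauss's law gives E = |σ|/(2ε₀).
E = 2πk|σ| = 2π(8.99×10^9)(3.21×10^-6) = 1.81e5 N/C.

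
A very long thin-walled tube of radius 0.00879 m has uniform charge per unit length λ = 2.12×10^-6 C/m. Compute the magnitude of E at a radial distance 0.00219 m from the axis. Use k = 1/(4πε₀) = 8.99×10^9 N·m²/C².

E = 0 (no enclosed charge)

Take a coaxial cylindrical Gaussian surface of radius r = 0.00219 m and length L (r < 0.00879 m, inside the shell).
No charge is enclosed, so Gauss's law gives E·2πrL = 0 ⇒ E = 0.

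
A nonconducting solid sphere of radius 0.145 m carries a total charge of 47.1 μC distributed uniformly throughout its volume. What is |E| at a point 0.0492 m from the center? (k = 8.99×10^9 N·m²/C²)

E ≈ 6.83e6 N/C

Use a concentric Gaussian sphere at r = 0.0492 m (r < R).
For a uniform sphere the enclosed fraction is (r/R)³, so Q_enc = (47.1 μC)(0.0492/0.145)³ = 1.84×10^-6 C.
Applying ∮E·dA = Q_enc/ε₀ with Φ = E(4πr²):
E = k|Q_enc|/r² = (8.99×10^9)(1.84×10^-6)/(0.0492)² = 6.83×10^6 N/C.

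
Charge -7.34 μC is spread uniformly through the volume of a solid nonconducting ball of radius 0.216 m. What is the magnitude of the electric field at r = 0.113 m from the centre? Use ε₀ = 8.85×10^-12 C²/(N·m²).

Use a concentric Gaussian sphere at r = 0.113 m (r < R).
For a uniform sphere the enclosed fraction is (r/R)³, so Q_enc = (-7.34 μC)(0.113/0.216)³ = -1.051e-6 C.
Gauss's law: E·4πr² = Q_enc/ε₀.
E = |Q_enc|/(4πε₀r²) = (1.051e-6)/(4π·8.85×10^-12·(0.113)²) = 7.40e5 N/C.

7.40×10^5 N/C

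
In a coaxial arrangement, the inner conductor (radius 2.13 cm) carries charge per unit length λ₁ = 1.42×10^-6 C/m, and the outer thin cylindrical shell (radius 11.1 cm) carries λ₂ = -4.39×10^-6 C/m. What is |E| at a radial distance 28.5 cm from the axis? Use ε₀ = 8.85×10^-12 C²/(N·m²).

By cylindrical symmetry E is radial; use a coaxial Gaussian cylinder of radius 28.5 cm and length L (r > 11.1 cm, enclosing both).
λ_enc = λ₁ + λ₂ = (1.42e-6) + (-4.39×10^-6) = -2.97×10^-6 C/m.
By Gauss's law (flux through the curved wall only), E·2πrL = λ_enc L/ε₀.
E = |λ_enc|/(2πε₀r) = (2.97e-6)/(2π·8.85×10^-12·0.285) = 1.87e5 N/C.

|E| ≈ 1.87e5 N/C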